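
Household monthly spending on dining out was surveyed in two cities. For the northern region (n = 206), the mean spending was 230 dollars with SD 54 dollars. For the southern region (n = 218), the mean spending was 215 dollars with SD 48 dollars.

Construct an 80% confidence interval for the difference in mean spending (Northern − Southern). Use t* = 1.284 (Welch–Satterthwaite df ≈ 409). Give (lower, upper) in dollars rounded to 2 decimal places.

Per-group SEs: s₁/√n₁ = 54/√206 = 3.7624, s₂/√n₂ = 48/√218 = 3.2510.
Unpooled SE of the difference: √(14.15565376 + 10.569001) = 4.9724.
Margin of error = t* · SE = 1.284 × 4.9724 = 6.3846.
x̄₁ − x̄₂ = 230 − 215 = 15.0000.
CI: 15.0000 ± 6.3846 = (8.62, 21.38).

(8.62, 21.38)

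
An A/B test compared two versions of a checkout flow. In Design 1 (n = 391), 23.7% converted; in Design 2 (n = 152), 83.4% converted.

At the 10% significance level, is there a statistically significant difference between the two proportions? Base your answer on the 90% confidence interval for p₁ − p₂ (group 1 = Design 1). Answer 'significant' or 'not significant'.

SE₁ = √(p̂₁(1−p̂₁)/n₁) = √(0.2370·0.7630/391) = 0.02151; SE₂ = √(0.8340·0.1660/152) = 0.03018.
Independent samples: SE of the difference = √(SE₁² + SE₂²) = √(0.0004626801 + 0.0009108324) = 0.03706.
z* for 90% confidence is 1.645, so the margin of error is 1.645 × 0.03706 = 0.06096.
Point estimate p̂₁ − p̂₂ = 0.2370 − 0.8340 = -0.5970.
-0.5970 ± 0.06096 → (-0.65796, -0.53604).
The interval (-0.65796, -0.53604) does not contain 0, so the difference is significant.

significant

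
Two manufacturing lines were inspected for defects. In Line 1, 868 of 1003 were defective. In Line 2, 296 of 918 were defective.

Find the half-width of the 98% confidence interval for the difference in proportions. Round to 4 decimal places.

0.0438

p̂₁ = 868/1003 = 0.8654 and p̂₂ = 296/918 = 0.3224.
SE₁ = √(p̂₁(1−p̂₁)/n₁) = √(0.8654·0.1346/1003) = 0.01078; SE₂ = √(0.3224·0.6776/918) = 0.01543.
Independent samples: SE of the difference = √(SE₁² + SE₂²) = √(0.0001162084 + 0.0002380849) = 0.01882.
z* for 98% confidence is 2.326, so the margin of error is 2.326 × 0.01882 = 0.04378.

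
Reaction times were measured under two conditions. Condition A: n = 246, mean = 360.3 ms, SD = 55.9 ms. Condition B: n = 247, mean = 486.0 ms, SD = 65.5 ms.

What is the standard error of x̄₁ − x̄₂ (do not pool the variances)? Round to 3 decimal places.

Per-group SEs: s₁/√n₁ = 55.9/√246 = 3.5641, s₂/√n₂ = 65.5/√247 = 4.1677.
Unpooled SE of the difference: √(12.70280881 + 17.36972329) = 5.4838.

5.484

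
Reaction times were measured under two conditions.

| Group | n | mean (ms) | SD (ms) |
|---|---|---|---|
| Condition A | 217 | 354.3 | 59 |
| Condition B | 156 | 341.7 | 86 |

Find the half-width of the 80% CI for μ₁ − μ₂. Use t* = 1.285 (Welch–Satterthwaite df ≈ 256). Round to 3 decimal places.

10.236

SE₁ = s₁/√n₁ = 59/√217 = 4.0052; SE₂ = 86/√156 = 6.8855.
Independent samples, unequal variances: SE_diff = √(SE₁² + SE₂²) = √(16.04162704 + 47.41011025) = 7.9657.
t* = 1.285, so margin of error = 1.285 × 7.9657 = 10.2359.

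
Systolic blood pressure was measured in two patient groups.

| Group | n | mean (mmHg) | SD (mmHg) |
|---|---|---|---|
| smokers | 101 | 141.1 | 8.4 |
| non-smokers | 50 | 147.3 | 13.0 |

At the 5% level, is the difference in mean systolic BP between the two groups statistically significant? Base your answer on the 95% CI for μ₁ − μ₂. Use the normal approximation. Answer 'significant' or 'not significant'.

Per-group SEs: s₁/√n₁ = 8.4/√101 = 0.8358, s₂/√n₂ = 13.0/√50 = 1.8385.
Unpooled SE of the difference: √(0.69856164 + 3.38008225) = 2.0196.
Margin of error = z* · SE = 1.960 × 2.0196 = 3.9584.
x̄₁ − x̄₂ = 141.1 − 147.3 = -6.2000.
CI: -6.2000 ± 3.9584 = (-10.1584, -2.2416).
The interval (-10.1584, -2.2416) does not contain 0, so the difference is significant.

significant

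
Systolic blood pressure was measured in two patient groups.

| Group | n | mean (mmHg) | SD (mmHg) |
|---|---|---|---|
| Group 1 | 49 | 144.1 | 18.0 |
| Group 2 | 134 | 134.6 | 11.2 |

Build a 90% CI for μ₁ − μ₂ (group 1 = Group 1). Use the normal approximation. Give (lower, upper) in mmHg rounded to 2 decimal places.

Standard errors of each mean: 18.0/√49 = 2.5714 and 11.2/√134 = 0.9675.
SE(x̄₁ − x̄₂) = √(2.5714² + 0.9675²) = 2.7474 for independent samples with unequal variances.
With z* = 1.645, the margin is 1.645 × 2.7474 = 4.5195.
x̄₁ − x̄₂ = 144.1 − 134.6 = 9.5000; the interval is 9.5000 ± 4.5195 = (4.98, 14.02).

(4.98, 14.02)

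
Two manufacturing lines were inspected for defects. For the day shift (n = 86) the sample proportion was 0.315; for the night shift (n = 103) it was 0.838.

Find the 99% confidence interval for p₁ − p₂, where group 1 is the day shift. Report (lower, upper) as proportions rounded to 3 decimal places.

SE₁ = √(p̂₁(1−p̂₁)/n₁) = √(0.3150·0.6850/86) = 0.05009; SE₂ = √(0.8380·0.1620/103) = 0.03630.
Independent samples: SE of the difference = √(SE₁² + SE₂²) = √(0.0025090081 + 0.00131769) = 0.06186.
z* for 99% confidence is 2.576, so the margin of error is 2.576 × 0.06186 = 0.15935.
Point estimate p̂₁ − p̂₂ = 0.3150 − 0.8380 = -0.5230.
-0.5230 ± 0.15935 → (-0.682, -0.364).

(-0.682, -0.364)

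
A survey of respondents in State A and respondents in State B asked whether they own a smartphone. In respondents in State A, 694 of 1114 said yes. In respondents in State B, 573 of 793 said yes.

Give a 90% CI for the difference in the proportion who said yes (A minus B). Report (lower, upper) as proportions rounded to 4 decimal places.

Sample proportions: 694/1114 = 0.6230, 573/793 = 0.7226.
Each SE is √(p̂(1−p̂)/n): √(0.6230·0.3770/1114) = 0.01452 and √(0.7226·0.2774/793) = 0.01590.
SE(p̂₁ − p̂₂) = √(SE₁² + SE₂²) = √(0.0002108304 + 0.00025281) = 0.02153, since the two samples are independent.
At 90% confidence z* = 1.645; margin = 1.645 × 0.02153 = 0.03542.
The difference is 0.6230 − 0.7226 = -0.0996, so the interval is -0.0996 ± 0.03542 = (-0.1350, -0.0642).

(-0.1350, -0.0642)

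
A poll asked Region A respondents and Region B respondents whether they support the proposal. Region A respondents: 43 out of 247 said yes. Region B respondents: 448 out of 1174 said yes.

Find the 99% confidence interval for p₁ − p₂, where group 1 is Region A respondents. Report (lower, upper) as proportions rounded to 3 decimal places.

p̂₁ = 43/247 = 0.1741 and p̂₂ = 448/1174 = 0.3816.
SE₁ = √(p̂₁(1−p̂₁)/n₁) = √(0.1741·0.8259/247) = 0.02413; SE₂ = √(0.3816·0.6184/1174) = 0.01418.
Independent samples: SE of the difference = √(SE₁² + SE₂²) = √(0.0005822569 + 0.0002010724) = 0.02799.
z* for 99% confidence is 2.576, so the margin of error is 2.576 × 0.02799 = 0.07210.
Point estimate p̂₁ − p̂₂ = 0.1741 − 0.3816 = -0.2075.
-0.2075 ± 0.07210 → (-0.280, -0.135).

(-0.280, -0.135)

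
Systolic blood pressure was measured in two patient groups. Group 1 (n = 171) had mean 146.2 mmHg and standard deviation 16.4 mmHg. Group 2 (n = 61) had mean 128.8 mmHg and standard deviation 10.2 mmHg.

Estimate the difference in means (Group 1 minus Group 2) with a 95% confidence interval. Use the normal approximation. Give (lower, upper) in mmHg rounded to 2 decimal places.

(13.85, 20.95)

Standard errors of each mean: 16.4/√171 = 1.2541 and 10.2/√61 = 1.3060.
SE(x̄₁ − x̄₂) = √(1.2541² + 1.3060²) = 1.8106 for independent samples with unequal variances.
With z* = 1.960, the margin is 1.960 × 1.8106 = 3.5488.
x̄₁ − x̄₂ = 146.2 − 128.8 = 17.4000; the interval is 17.4000 ± 3.5488 = (13.85, 20.95).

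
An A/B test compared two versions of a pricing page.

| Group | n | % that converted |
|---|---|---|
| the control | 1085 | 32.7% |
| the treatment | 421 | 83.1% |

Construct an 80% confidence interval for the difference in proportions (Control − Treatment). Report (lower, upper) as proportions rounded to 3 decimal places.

SE₁ = √(p̂₁(1−p̂₁)/n₁) = √(0.3270·0.6730/1085) = 0.01424; SE₂ = √(0.8310·0.1690/421) = 0.01826.
Independent samples: SE of the difference = √(SE₁² + SE₂²) = √(0.0002027776 + 0.0003334276) = 0.02316.
z* for 80% confidence is 1.282, so the margin of error is 1.282 × 0.02316 = 0.02969.
Point estimate p̂₁ − p̂₂ = 0.3270 − 0.8310 = -0.5040.
-0.5040 ± 0.02969 → (-0.534, -0.474).

(-0.534, -0.474)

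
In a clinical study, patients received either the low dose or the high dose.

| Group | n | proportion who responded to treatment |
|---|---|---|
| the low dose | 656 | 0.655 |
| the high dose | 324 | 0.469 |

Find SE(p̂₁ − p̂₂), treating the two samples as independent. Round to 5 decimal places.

0.03336

SE₁ = √(p̂₁(1−p̂₁)/n₁) = √(0.6550·0.3450/656) = 0.01856; SE₂ = √(0.4690·0.5310/324) = 0.02772.
Independent samples: SE of the difference = √(SE₁² + SE₂²) = √(0.0003444736 + 0.0007683984) = 0.03336.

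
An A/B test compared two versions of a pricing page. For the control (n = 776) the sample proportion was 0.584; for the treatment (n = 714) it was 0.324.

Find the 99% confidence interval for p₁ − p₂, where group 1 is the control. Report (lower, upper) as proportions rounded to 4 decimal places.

The two standard errors are √(0.5840×0.4160/776) = 0.01769 and √(0.3240×0.6760/714) = 0.01751.
Because the samples are independent, SE_diff = √(0.01769² + 0.01751²) = 0.02489.
Using z* = 2.576 for 99%, ME = 2.576 × 0.02489 = 0.06412.
p̂₁ − p̂₂ = 0.2600; interval 0.2600 ± 0.06412 gives (0.1959, 0.3241).

(0.1959, 0.3241)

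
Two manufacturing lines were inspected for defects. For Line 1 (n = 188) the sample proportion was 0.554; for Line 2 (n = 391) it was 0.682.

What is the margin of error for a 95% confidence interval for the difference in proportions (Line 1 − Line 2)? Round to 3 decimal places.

0.085

SE₁ = √(p̂₁(1−p̂₁)/n₁) = √(0.5540·0.4460/188) = 0.03625; SE₂ = √(0.6820·0.3180/391) = 0.02355.
Independent samples: SE of the difference = √(SE₁² + SE₂²) = √(0.0013140625 + 0.0005546025) = 0.04323.
z* for 95% confidence is 1.960, so the margin of error is 1.960 × 0.04323 = 0.08473.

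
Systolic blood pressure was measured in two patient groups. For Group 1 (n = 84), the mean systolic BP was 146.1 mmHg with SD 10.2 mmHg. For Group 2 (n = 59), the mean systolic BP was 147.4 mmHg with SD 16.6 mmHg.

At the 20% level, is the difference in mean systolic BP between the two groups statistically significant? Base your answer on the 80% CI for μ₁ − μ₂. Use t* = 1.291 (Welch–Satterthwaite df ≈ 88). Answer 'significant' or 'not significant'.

Per-group SEs: s₁/√n₁ = 10.2/√84 = 1.1129, s₂/√n₂ = 16.6/√59 = 2.1611.
Unpooled SE of the difference: √(1.23854641 + 4.67035321) = 2.4308.
Margin of error = t* · SE = 1.291 × 2.4308 = 3.1382.
x̄₁ − x̄₂ = 146.1 − 147.4 = -1.3000.
CI: -1.3000 ± 3.1382 = (-4.4382, 1.8382).
The interval (-4.4382, 1.8382) contains 0, so the difference is not significant.

not significant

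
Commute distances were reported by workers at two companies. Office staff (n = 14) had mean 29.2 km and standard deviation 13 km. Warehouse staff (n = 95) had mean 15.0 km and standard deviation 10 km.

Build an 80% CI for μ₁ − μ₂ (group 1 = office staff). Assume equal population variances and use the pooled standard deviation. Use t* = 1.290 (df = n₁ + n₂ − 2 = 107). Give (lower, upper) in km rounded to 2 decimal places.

(10.36, 18.04)

Pooled variance s_p² = [13·13² + 94·10²] / (14+95−2) = 108.3832, so s_p = 10.4107.
SE_diff = s_p·√(1/n₁ + 1/n₂) = 10.4107·√(1/14 + 1/95) = 2.9804.
t* = 1.290; margin = 1.290 × 2.9804 = 3.8447.
Difference = 29.2 − 15.0 = 14.2000.
14.2000 ± 3.8447 → (10.36, 18.04).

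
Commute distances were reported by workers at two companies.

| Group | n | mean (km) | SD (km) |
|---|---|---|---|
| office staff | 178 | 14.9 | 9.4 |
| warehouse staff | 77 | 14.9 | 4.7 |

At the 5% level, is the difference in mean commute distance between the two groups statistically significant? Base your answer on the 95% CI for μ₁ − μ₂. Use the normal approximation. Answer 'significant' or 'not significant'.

not significant

Standard errors of each mean: 9.4/√178 = 0.7046 and 4.7/√77 = 0.5356.
SE(x̄₁ − x̄₂) = √(0.7046² + 0.5356²) = 0.8851 for independent samples with unequal variances.
With z* = 1.960, the margin is 1.960 × 0.8851 = 1.7348.
x̄₁ − x̄₂ = 14.9 − 14.9 = 0.0000; the interval is 0.0000 ± 1.7348 = (-1.7348, 1.7348).
The interval (-1.7348, 1.7348) contains 0, so the difference is not significant.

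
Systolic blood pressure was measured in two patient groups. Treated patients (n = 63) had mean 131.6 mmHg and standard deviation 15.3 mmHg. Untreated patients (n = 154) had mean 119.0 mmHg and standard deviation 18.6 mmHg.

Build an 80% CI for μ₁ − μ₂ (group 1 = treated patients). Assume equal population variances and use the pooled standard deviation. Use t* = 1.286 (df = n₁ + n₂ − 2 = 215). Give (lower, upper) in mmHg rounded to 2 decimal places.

(9.19, 16.01)

s_p = √[((n₁−1)s₁² + (n₂−1)s₂²)/(n₁+n₂−2)] = √[(62·15.3² + 153·18.6²)/215] = 17.7116.
SE = 17.7116·√(1/63 + 1/154) = 2.6488.
With t* = 1.286, margin = 1.286 × 2.6488 = 3.4064.
x̄₁ − x̄₂ = 131.6 − 119.0 = 12.6000; interval 12.6000 ± 3.4064 = (9.19, 16.01).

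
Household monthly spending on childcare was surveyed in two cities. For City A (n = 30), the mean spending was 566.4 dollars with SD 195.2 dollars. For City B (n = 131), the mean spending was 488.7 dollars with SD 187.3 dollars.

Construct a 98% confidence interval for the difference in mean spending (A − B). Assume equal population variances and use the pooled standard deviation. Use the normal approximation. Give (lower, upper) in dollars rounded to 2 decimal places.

(-11.17, 166.57)

Pooled variance s_p² = [29·195.2² + 130·187.3²] / (30+131−2) = 35632.4268, so s_p = 188.7655.
SE_diff = s_p·√(1/n₁ + 1/n₂) = 188.7655·√(1/30 + 1/131) = 38.2067.
z* = 2.326; margin = 2.326 × 38.2067 = 88.8688.
Difference = 566.4 − 488.7 = 77.7000.
77.7000 ± 88.8688 → (-11.17, 166.57).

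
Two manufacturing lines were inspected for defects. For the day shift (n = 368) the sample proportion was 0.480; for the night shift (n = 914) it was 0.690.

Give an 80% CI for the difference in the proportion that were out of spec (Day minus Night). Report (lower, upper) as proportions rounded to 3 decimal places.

SE₁ = √(p̂₁(1−p̂₁)/n₁) = √(0.4800·0.5200/368) = 0.02604; SE₂ = √(0.6900·0.3100/914) = 0.01530.
Independent samples: SE of the difference = √(SE₁² + SE₂²) = √(0.0006780816 + 0.00023409) = 0.03020.
z* for 80% confidence is 1.282, so the margin of error is 1.282 × 0.03020 = 0.03872.
Point estimate p̂₁ − p̂₂ = 0.4800 − 0.6900 = -0.2100.
-0.2100 ± 0.03872 → (-0.249, -0.171).

(-0.249, -0.171)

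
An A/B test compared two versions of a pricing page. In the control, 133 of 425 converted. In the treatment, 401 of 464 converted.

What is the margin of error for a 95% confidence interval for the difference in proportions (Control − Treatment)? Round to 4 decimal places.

0.0540

Sample proportions: 133/425 = 0.3129, 401/464 = 0.8642.
Each SE is √(p̂(1−p̂)/n): √(0.3129·0.6871/425) = 0.02249 and √(0.8642·0.1358/464) = 0.01590.
SE(p̂₁ − p̂₂) = √(SE₁² + SE₂²) = √(0.0005058001 + 0.00025281) = 0.02754, since the two samples are independent.
At 95% confidence z* = 1.960; margin = 1.960 × 0.02754 = 0.05398.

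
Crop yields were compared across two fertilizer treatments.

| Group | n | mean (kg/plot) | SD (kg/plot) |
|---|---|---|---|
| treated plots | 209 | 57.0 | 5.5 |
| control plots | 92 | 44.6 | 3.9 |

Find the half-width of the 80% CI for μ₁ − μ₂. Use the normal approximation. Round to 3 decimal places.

0.714

Per-group SEs: s₁/√n₁ = 5.5/√209 = 0.3804, s₂/√n₂ = 3.9/√92 = 0.4066.
Unpooled SE of the difference: √(0.14470416 + 0.16532356) = 0.5568.
Margin of error = z* · SE = 1.282 × 0.5568 = 0.7138.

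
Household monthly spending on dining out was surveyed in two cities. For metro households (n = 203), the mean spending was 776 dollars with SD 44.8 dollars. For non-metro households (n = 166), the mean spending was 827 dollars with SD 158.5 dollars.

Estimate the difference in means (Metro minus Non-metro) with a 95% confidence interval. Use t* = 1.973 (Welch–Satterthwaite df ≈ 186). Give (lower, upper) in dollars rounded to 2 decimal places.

Per-group SEs: s₁/√n₁ = 44.8/√203 = 3.1443, s₂/√n₂ = 158.5/√166 = 12.3020.
Unpooled SE of the difference: √(9.88662249 + 151.339204) = 12.6975.
Margin of error = t* · SE = 1.973 × 12.6975 = 25.0522.
x̄₁ − x̄₂ = 776 − 827 = -51.0000.
CI: -51.0000 ± 25.0522 = (-76.05, -25.95).

(-76.05, -25.95)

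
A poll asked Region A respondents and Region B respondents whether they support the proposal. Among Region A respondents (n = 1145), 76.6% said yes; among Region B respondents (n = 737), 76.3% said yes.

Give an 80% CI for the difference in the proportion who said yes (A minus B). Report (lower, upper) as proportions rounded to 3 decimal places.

The two standard errors are √(0.7660×0.2340/1145) = 0.01251 and √(0.7630×0.2370/737) = 0.01566.
Because the samples are independent, SE_diff = √(0.01251² + 0.01566²) = 0.02004.
Using z* = 1.282 for 80%, ME = 1.282 × 0.02004 = 0.02569.
p̂₁ − p̂₂ = 0.0030; interval 0.0030 ± 0.02569 gives (-0.023, 0.029).

(-0.023, 0.029)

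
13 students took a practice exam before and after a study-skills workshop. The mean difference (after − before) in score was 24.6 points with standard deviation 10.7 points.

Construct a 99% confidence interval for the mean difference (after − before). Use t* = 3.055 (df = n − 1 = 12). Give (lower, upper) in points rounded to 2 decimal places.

(15.53, 33.67)

Paired design: SE = s_d/√n = 10.7/√13 = 2.9676.
t* = 3.055; margin of error = 3.055 × 2.9676 = 9.0660.
24.6 ± 9.0660 → (15.53, 33.67).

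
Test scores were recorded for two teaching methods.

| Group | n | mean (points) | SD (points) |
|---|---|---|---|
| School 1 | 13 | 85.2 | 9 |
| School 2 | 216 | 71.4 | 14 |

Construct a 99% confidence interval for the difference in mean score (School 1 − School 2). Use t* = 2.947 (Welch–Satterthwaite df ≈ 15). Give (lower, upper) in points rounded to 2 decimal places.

Per-group SEs: s₁/√n₁ = 9/√13 = 2.4962, s₂/√n₂ = 14/√216 = 0.9526.
Unpooled SE of the difference: √(6.23101444 + 0.90744676) = 2.6718.
Margin of error = t* · SE = 2.947 × 2.6718 = 7.8738.
x̄₁ − x̄₂ = 85.2 − 71.4 = 13.8000.
CI: 13.8000 ± 7.8738 = (5.93, 21.67).

(5.93, 21.67)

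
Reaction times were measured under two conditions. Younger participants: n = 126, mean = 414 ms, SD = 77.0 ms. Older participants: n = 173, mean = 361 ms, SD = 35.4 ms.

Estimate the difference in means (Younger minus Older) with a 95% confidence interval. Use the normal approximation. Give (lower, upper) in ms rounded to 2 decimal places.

(38.56, 67.44)

SE₁ = s₁/√n₁ = 77.0/√126 = 6.8597; SE₂ = 35.4/√173 = 2.6914.
Independent samples, unequal variances: SE_diff = √(SE₁² + SE₂²) = √(47.05548409 + 7.24363396) = 7.3688.
z* = 1.960, so margin of error = 1.960 × 7.3688 = 14.4428.
Difference in means = 414 − 361 = 53.0000.
53.0000 ± 14.4428 → (38.56, 67.44).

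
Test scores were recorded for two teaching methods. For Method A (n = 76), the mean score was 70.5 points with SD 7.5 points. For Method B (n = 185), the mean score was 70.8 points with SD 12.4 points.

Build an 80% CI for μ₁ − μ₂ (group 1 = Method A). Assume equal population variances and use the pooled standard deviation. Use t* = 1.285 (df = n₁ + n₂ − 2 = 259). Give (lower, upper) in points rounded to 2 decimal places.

Pooled variance s_p² = [75·7.5² + 184·12.4²] / (76+185−2) = 125.5235, so s_p = 11.2037.
SE_diff = s_p·√(1/n₁ + 1/n₂) = 11.2037·√(1/76 + 1/185) = 1.5265.
t* = 1.285; margin = 1.285 × 1.5265 = 1.9616.
Difference = 70.5 − 70.8 = -0.3000.
-0.3000 ± 1.9616 → (-2.26, 1.66).

(-2.26, 1.66)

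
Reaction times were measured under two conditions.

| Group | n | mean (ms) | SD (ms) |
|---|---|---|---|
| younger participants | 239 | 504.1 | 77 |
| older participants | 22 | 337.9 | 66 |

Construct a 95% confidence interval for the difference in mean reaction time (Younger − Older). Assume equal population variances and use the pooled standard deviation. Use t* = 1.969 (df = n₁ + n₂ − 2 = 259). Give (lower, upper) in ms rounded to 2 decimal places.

Pooled variance s_p² = [238·77² + 21·66²] / (239+22−2) = 5801.4595, so s_p = 76.1673.
SE_diff = s_p·√(1/n₁ + 1/n₂) = 76.1673·√(1/239 + 1/22) = 16.9699.
t* = 1.969; margin = 1.969 × 16.9699 = 33.4137.
Difference = 504.1 − 337.9 = 166.2000.
166.2000 ± 33.4137 → (132.79, 199.61).

(132.79, 199.61)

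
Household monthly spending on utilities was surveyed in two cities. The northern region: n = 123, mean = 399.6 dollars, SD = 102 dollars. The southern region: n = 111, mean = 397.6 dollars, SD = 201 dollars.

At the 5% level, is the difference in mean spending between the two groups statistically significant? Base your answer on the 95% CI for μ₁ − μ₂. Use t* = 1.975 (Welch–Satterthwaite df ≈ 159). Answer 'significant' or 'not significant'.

Standard errors of each mean: 102/√123 = 9.1970 and 201/√111 = 19.0781.
SE(x̄₁ − x̄₂) = √(9.1970² + 19.0781²) = 21.1792 for independent samples with unequal variances.
With t* = 1.975, the margin is 1.975 × 21.1792 = 41.8289.
x̄₁ − x̄₂ = 399.6 − 397.6 = 2.0000; the interval is 2.0000 ± 41.8289 = (-39.8289, 43.8289).
The interval (-39.8289, 43.8289) contains 0, so the difference is not significant.

not significant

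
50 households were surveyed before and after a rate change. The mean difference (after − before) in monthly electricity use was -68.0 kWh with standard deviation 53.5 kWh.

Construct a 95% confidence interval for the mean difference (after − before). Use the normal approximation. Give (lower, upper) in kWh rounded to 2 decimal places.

(-82.83, -53.17)

This is a matched-pairs design, so SE = s_d/√n = 53.5/√50 = 7.5660.
Margin = 1.960 × 7.5660 = 14.8294; the interval is -68.0 ± 14.8294 = (-82.83, -53.17).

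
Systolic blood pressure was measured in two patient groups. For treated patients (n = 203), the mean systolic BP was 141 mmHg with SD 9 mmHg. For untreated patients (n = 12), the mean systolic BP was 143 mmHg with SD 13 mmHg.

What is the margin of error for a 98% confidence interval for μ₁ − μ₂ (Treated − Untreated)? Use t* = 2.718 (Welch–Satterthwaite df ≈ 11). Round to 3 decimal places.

SE₁ = s₁/√n₁ = 9/√203 = 0.6317; SE₂ = 13/√12 = 3.7528.
Independent samples, unequal variances: SE_diff = √(SE₁² + SE₂²) = √(0.39904489 + 14.08350784) = 3.8056.
t* = 2.718, so margin of error = 2.718 × 3.8056 = 10.3436.

10.344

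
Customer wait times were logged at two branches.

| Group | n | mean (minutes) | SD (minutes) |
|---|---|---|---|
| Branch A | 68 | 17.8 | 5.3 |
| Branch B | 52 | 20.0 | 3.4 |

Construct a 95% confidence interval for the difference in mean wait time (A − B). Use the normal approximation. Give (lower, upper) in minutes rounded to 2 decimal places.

(-3.76, -0.64)

SE₁ = s₁/√n₁ = 5.3/√68 = 0.6427; SE₂ = 3.4/√52 = 0.4715.
Independent samples, unequal variances: SE_diff = √(SE₁² + SE₂²) = √(0.41306329 + 0.22231225) = 0.7971.
z* = 1.960, so margin of error = 1.960 × 0.7971 = 1.5623.
Difference in means = 17.8 − 20.0 = -2.2000.
-2.2000 ± 1.5623 → (-3.76, -0.64).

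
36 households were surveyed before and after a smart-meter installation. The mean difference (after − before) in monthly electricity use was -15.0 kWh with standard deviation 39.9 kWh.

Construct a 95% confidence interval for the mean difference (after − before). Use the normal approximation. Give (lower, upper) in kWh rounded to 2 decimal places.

(-28.03, -1.97)

Paired design: SE = s_d/√n = 39.9/√36 = 6.6500.
z* = 1.960; margin of error = 1.960 × 6.6500 = 13.0340.
-15.0 ± 13.0340 → (-28.03, -1.97).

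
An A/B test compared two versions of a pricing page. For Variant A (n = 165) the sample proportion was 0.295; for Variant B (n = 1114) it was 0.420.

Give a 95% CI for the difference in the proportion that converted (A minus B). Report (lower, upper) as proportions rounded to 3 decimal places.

Each SE is √(p̂(1−p̂)/n): √(0.2950·0.7050/165) = 0.03550 and √(0.4200·0.5800/1114) = 0.01479.
SE(p̂₁ − p̂₂) = √(SE₁² + SE₂²) = √(0.00126025 + 0.0002187441) = 0.03846, since the two samples are independent.
At 95% confidence z* = 1.960; margin = 1.960 × 0.03846 = 0.07538.
The difference is 0.2950 − 0.4200 = -0.1250, so the interval is -0.1250 ± 0.07538 = (-0.200, -0.050).

(-0.200, -0.050)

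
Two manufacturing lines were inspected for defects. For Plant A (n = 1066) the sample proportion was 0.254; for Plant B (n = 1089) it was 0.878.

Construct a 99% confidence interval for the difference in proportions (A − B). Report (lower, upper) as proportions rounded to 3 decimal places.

(-0.667, -0.581)

The two standard errors are √(0.2540×0.7460/1066) = 0.01333 and √(0.8780×0.1220/1089) = 0.00992.
Because the samples are independent, SE_diff = √(0.01333² + 0.00992²) = 0.01662.
Using z* = 2.576 for 99%, ME = 2.576 × 0.01662 = 0.04281.
p̂₁ − p̂₂ = -0.6240; interval -0.6240 ± 0.04281 gives (-0.667, -0.581).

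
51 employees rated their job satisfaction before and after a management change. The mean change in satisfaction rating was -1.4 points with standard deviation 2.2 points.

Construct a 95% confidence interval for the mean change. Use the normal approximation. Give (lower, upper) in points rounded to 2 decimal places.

(-2.00, -0.80)

This is a matched-pairs design, so SE = s_d/√n = 2.2/√51 = 0.3081.
Margin = 1.960 × 0.3081 = 0.6039; the interval is -1.4 ± 0.6039 = (-2.00, -0.80).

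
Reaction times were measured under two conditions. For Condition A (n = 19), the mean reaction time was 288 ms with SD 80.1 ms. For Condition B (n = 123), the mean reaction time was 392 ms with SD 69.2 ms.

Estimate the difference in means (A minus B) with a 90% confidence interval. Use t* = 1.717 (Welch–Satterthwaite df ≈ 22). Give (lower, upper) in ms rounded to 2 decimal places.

SE₁ = s₁/√n₁ = 80.1/√19 = 18.3762; SE₂ = 69.2/√123 = 6.2396.
Independent samples, unequal variances: SE_diff = √(SE₁² + SE₂²) = √(337.68472644 + 38.93260816) = 19.4066.
t* = 1.717, so margin of error = 1.717 × 19.4066 = 33.3211.
Difference in means = 288 − 392 = -104.0000.
-104.0000 ± 33.3211 → (-137.32, -70.68).

(-137.32, -70.68)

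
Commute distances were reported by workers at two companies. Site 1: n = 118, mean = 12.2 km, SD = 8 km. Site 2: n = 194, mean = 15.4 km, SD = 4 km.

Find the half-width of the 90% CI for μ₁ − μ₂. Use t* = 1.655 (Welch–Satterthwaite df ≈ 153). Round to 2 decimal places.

1.31

Standard errors of each mean: 8/√118 = 0.7365 and 4/√194 = 0.2872.
SE(x̄₁ − x̄₂) = √(0.7365² + 0.2872²) = 0.7905 for independent samples with unequal variances.
With t* = 1.655, the margin is 1.655 × 0.7905 = 1.3083.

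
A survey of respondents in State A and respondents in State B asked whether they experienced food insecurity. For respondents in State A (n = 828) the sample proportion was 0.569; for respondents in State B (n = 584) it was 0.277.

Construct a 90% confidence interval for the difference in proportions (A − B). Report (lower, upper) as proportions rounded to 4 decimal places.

(0.2504, 0.3336)

SE₁ = √(p̂₁(1−p̂₁)/n₁) = √(0.5690·0.4310/828) = 0.01721; SE₂ = √(0.2770·0.7230/584) = 0.01852.
Independent samples: SE of the difference = √(SE₁² + SE₂²) = √(0.0002961841 + 0.0003429904) = 0.02528.
z* for 90% confidence is 1.645, so the margin of error is 1.645 × 0.02528 = 0.04159.
Point estimate p̂₁ − p̂₂ = 0.5690 − 0.2770 = 0.2920.
0.2920 ± 0.04159 → (0.2504, 0.3336).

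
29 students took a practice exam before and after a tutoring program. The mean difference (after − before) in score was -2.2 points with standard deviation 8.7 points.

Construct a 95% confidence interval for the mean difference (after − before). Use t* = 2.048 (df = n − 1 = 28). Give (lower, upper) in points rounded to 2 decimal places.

This is a matched-pairs design, so SE = s_d/√n = 8.7/√29 = 1.6155.
Margin = 2.048 × 1.6155 = 3.3085; the interval is -2.2 ± 3.3085 = (-5.51, 1.11).

(-5.51, 1.11)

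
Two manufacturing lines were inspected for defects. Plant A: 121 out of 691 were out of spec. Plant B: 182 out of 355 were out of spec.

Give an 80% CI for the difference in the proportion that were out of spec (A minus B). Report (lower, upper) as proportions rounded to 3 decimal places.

Sample proportions: 121/691 = 0.1751, 182/355 = 0.5127.
Each SE is √(p̂(1−p̂)/n): √(0.1751·0.8249/691) = 0.01446 and √(0.5127·0.4873/355) = 0.02653.
SE(p̂₁ − p̂₂) = √(SE₁² + SE₂²) = √(0.0002090916 + 0.0007038409) = 0.03021, since the two samples are independent.
At 80% confidence z* = 1.282; margin = 1.282 × 0.03021 = 0.03873.
The difference is 0.1751 − 0.5127 = -0.3376, so the interval is -0.3376 ± 0.03873 = (-0.376, -0.299).

(-0.376, -0.299)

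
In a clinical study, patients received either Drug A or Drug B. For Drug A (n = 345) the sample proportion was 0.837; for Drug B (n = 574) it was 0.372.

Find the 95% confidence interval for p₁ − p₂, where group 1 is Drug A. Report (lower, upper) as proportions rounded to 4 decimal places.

Each SE is √(p̂(1−p̂)/n): √(0.8370·0.1630/345) = 0.01989 and √(0.3720·0.6280/574) = 0.02017.
SE(p̂₁ − p̂₂) = √(SE₁² + SE₂²) = √(0.0003956121 + 0.0004068289) = 0.02833, since the two samples are independent.
At 95% confidence z* = 1.960; margin = 1.960 × 0.02833 = 0.05553.
The difference is 0.8370 − 0.3720 = 0.4650, so the interval is 0.4650 ± 0.05553 = (0.4095, 0.5205).

(0.4095, 0.5205)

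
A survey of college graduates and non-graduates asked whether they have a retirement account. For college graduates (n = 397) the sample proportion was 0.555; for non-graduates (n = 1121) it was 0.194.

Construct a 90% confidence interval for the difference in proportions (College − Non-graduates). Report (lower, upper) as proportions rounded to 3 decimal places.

(0.316, 0.406)

SE₁ = √(p̂₁(1−p̂₁)/n₁) = √(0.5550·0.4450/397) = 0.02494; SE₂ = √(0.1940·0.8060/1121) = 0.01181.
Independent samples: SE of the difference = √(SE₁² + SE₂²) = √(0.0006220036 + 0.0001394761) = 0.02759.
z* for 90% confidence is 1.645, so the margin of error is 1.645 × 0.02759 = 0.04539.
Point estimate p̂₁ − p̂₂ = 0.5550 − 0.1940 = 0.3610.
0.3610 ± 0.04539 → (0.316, 0.406).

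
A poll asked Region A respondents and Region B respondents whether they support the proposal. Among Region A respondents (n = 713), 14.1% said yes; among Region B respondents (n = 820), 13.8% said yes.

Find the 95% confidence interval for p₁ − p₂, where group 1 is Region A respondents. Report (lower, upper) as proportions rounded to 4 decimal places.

(-0.0318, 0.0378)

The two standard errors are √(0.1410×0.8590/713) = 0.01303 and √(0.1380×0.8620/820) = 0.01204.
Because the samples are independent, SE_diff = √(0.01303² + 0.01204²) = 0.01774.
Using z* = 1.960 for 95%, ME = 1.960 × 0.01774 = 0.03477.
p̂₁ − p̂₂ = 0.0030; interval 0.0030 ± 0.03477 gives (-0.0318, 0.0378).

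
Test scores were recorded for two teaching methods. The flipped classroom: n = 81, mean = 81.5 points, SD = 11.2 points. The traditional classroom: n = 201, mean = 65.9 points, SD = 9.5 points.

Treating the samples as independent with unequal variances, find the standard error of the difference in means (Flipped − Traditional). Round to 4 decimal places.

1.4134

Per-group SEs: s₁/√n₁ = 11.2/√81 = 1.2444, s₂/√n₂ = 9.5/√201 = 0.6701.
Unpooled SE of the difference: √(1.54853136 + 0.44903401) = 1.4134.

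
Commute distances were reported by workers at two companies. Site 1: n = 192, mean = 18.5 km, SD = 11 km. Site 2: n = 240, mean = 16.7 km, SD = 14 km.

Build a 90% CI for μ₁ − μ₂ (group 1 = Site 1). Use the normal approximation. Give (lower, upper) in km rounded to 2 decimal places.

Per-group SEs: s₁/√n₁ = 11/√192 = 0.7939, s₂/√n₂ = 14/√240 = 0.9037.
Unpooled SE of the difference: √(0.63027721 + 0.81667369) = 1.2029.
Margin of error = z* · SE = 1.645 × 1.2029 = 1.9788.
x̄₁ − x̄₂ = 18.5 − 16.7 = 1.8000.
CI: 1.8000 ± 1.9788 = (-0.18, 3.78).

(-0.18, 3.78)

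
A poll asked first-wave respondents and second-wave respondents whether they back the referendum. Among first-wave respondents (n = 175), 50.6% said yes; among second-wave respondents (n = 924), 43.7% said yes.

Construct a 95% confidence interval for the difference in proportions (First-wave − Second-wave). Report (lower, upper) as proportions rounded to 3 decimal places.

Each SE is √(p̂(1−p̂)/n): √(0.5060·0.4940/175) = 0.03779 and √(0.4370·0.5630/924) = 0.01632.
SE(p̂₁ − p̂₂) = √(SE₁² + SE₂²) = √(0.0014280841 + 0.0002663424) = 0.04116, since the two samples are independent.
At 95% confidence z* = 1.960; margin = 1.960 × 0.04116 = 0.08067.
The difference is 0.5060 − 0.4370 = 0.0690, so the interval is 0.0690 ± 0.08067 = (-0.012, 0.150).

(-0.012, 0.150)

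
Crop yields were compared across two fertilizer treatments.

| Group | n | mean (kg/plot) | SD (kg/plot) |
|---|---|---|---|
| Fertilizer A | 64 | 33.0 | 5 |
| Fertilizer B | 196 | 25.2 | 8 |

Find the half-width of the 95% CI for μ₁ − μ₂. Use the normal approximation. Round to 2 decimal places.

1.66

Standard errors of each mean: 5/√64 = 0.6250 and 8/√196 = 0.5714.
SE(x̄₁ − x̄₂) = √(0.6250² + 0.5714²) = 0.8468 for independent samples with unequal variances.
With z* = 1.960, the margin is 1.960 × 0.8468 = 1.6597.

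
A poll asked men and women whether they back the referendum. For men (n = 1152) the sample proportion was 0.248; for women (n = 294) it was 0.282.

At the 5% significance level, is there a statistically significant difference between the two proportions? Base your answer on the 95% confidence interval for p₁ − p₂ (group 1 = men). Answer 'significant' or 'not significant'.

SE₁ = √(p̂₁(1−p̂₁)/n₁) = √(0.2480·0.7520/1152) = 0.01272; SE₂ = √(0.2820·0.7180/294) = 0.02624.
Independent samples: SE of the difference = √(SE₁² + SE₂²) = √(0.0001617984 + 0.0006885376) = 0.02916.
z* for 95% confidence is 1.960, so the margin of error is 1.960 × 0.02916 = 0.05715.
Point estimate p̂₁ − p̂₂ = 0.2480 − 0.2820 = -0.0340.
-0.0340 ± 0.05715 → (-0.09115, 0.02315).
The interval (-0.09115, 0.02315) contains 0, so the difference is not significant.

not significant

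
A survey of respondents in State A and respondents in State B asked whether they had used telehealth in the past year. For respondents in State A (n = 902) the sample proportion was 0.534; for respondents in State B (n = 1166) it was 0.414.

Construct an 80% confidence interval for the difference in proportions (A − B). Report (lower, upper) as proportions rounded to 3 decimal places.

The two standard errors are √(0.5340×0.4660/902) = 0.01661 and √(0.4140×0.5860/1166) = 0.01442.
Because the samples are independent, SE_diff = √(0.01661² + 0.01442²) = 0.02200.
Using z* = 1.282 for 80%, ME = 1.282 × 0.02200 = 0.02820.
p̂₁ − p̂₂ = 0.1200; interval 0.1200 ± 0.02820 gives (0.092, 0.148).

(0.092, 0.148)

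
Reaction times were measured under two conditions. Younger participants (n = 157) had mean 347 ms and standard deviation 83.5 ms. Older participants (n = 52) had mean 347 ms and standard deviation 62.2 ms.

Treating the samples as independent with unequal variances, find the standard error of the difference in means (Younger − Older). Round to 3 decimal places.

10.900

Standard errors of each mean: 83.5/√157 = 6.6640 and 62.2/√52 = 8.6256.
SE(x̄₁ − x̄₂) = √(6.6640² + 8.6256²) = 10.9000 for independent samples with unequal variances.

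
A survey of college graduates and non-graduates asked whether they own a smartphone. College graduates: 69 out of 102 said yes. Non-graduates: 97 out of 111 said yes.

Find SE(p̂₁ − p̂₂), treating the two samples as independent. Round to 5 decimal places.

0.05602

p̂₁ = 69/102 = 0.6765 and p̂₂ = 97/111 = 0.8739.
SE₁ = √(p̂₁(1−p̂₁)/n₁) = √(0.6765·0.3235/102) = 0.04632; SE₂ = √(0.8739·0.1261/111) = 0.03151.
Independent samples: SE of the difference = √(SE₁² + SE₂²) = √(0.0021455424 + 0.0009928801) = 0.05602.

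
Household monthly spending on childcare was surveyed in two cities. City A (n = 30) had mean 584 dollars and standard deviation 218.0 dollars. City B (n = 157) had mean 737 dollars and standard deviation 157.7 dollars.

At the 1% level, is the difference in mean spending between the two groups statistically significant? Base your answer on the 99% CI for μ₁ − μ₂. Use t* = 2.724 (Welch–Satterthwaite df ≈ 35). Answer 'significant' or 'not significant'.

Standard errors of each mean: 218.0/√30 = 39.8012 and 157.7/√157 = 12.5858.
SE(x̄₁ − x̄₂) = √(39.8012² + 12.5858²) = 41.7437 for independent samples with unequal variances.
With t* = 2.724, the margin is 2.724 × 41.7437 = 113.7098.
x̄₁ − x̄₂ = 584 − 737 = -153.0000; the interval is -153.0000 ± 113.7098 = (-266.7098, -39.2902).
The interval (-266.7098, -39.2902) does not contain 0, so the difference is significant.

significant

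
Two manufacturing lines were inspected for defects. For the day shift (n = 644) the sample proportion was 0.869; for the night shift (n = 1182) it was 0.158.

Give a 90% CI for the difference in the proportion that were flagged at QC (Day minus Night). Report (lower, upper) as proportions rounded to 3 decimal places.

SE₁ = √(p̂₁(1−p̂₁)/n₁) = √(0.8690·0.1310/644) = 0.01330; SE₂ = √(0.1580·0.8420/1182) = 0.01061.
Independent samples: SE of the difference = √(SE₁² + SE₂²) = √(0.00017689 + 0.0001125721) = 0.01701.
z* for 90% confidence is 1.645, so the margin of error is 1.645 × 0.01701 = 0.02798.
Point estimate p̂₁ − p̂₂ = 0.8690 − 0.1580 = 0.7110.
0.7110 ± 0.02798 → (0.683, 0.739).

(0.683, 0.739)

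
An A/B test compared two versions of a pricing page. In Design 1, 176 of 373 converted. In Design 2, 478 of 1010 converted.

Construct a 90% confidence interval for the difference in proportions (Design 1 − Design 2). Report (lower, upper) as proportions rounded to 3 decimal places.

First, p̂₁ = 176/373 = 0.4718; p̂₂ = 478/1010 = 0.4733.
The two standard errors are √(0.4718×0.5282/373) = 0.02585 and √(0.4733×0.5267/1010) = 0.01571.
Because the samples are independent, SE_diff = √(0.02585² + 0.01571²) = 0.03025.
Using z* = 1.645 for 90%, ME = 1.645 × 0.03025 = 0.04976.
p̂₁ − p̂₂ = -0.0015; interval -0.0015 ± 0.04976 gives (-0.051, 0.048).

(-0.051, 0.048)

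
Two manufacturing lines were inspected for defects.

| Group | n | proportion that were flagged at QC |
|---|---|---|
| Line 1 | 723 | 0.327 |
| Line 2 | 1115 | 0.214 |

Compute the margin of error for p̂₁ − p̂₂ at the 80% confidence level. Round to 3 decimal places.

0.027

Each SE is √(p̂(1−p̂)/n): √(0.3270·0.6730/723) = 0.01745 and √(0.2140·0.7860/1115) = 0.01228.
SE(p̂₁ − p̂₂) = √(SE₁² + SE₂²) = √(0.0003045025 + 0.0001507984) = 0.02134, since the two samples are independent.
At 80% confidence z* = 1.282; margin = 1.282 × 0.02134 = 0.02736.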